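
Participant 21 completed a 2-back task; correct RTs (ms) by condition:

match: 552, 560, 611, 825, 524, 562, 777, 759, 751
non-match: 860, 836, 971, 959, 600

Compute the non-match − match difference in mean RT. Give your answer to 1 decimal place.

187.3 ms

M(match) = 5921/9 = 657.889
M(non-match) = 4226/5 = 845.200
Difference = 845.200 − 657.889 = 187.311 ms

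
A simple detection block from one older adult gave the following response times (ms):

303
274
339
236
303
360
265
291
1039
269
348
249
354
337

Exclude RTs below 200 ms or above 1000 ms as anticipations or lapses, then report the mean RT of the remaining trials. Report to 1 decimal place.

302.2 ms

Excluded: 1039
Retained (n=13): Σ = 3928
Mean = 3928/13 = 302.1538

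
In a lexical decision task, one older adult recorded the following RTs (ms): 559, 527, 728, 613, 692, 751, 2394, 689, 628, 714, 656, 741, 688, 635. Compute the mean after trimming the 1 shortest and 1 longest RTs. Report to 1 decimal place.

674.5 ms

Sorted: 527, 559, 613, 628, 635, 656, 688, 689, 692, 714, 728, 741, 751, 2394
Drop lowest 1 (527) and highest 1 (2394)
Remaining (n=12): Σ = 8094, mean = 8094/12 = 674.500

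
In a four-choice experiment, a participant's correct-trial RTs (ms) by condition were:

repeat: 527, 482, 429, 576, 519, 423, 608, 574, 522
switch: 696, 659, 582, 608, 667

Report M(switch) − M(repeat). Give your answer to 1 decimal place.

M(repeat) = 4660/9 = 517.778
M(switch) = 3212/5 = 642.400
Difference = 642.400 − 517.778 = 124.622 ms

124.6 ms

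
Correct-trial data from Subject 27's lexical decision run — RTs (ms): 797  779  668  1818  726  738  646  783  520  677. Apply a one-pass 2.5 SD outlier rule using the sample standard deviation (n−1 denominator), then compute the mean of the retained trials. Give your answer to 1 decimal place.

703.8 ms

n = 10, ΣRT = 8152, M = 815.200
Σ(x−M)² = 1178741.60; s = √(1178741.60/9) = 361.900
Cutoffs: 815.200 ± 2.5·361.900 → [-89.5, 1719.9]
Outside: 1818 → excluded.
Retained (n=9): Σ = 6334, mean = 6334/9 = 703.778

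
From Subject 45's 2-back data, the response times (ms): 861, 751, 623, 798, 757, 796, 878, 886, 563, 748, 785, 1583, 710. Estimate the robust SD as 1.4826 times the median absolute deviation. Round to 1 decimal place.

111.2 ms

Sorted: 563, 623, 710, 748, 751, 757, 785, 796, 798, 861, 878, 886, 1583 → median = 785
|x − 785| sorted: 0, 11, 13, 28, 34, 37, 75, 76, 93, 101, 162, 222, 798 → MAD = 75
Robust SD ≈ 1.4826 × 75 = 111.195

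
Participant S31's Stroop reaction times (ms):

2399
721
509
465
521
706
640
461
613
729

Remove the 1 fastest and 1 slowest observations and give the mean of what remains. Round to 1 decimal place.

613.0 ms

Sorted: 461, 465, 509, 521, 613, 640, 706, 721, 729, 2399
Drop lowest 1 (461) and highest 1 (2399)
Remaining (n=8): Σ = 4904, mean = 4904/8 = 613.000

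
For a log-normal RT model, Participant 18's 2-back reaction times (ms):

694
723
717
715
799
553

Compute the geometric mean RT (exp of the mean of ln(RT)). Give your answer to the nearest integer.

ln(RT): 6.5425, 6.5834, 6.5751, 6.5723, 6.6834, 6.3154
Mean ln(RT) = 39.2720/6 = 6.54533
Geometric mean = exp(6.54533) = 695.98 ms

696 ms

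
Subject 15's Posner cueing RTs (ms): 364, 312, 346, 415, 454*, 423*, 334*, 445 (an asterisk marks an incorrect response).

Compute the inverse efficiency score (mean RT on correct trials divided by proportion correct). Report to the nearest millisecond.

Correct trials (n=5): 364, 312, 346, 415, 445
Mean correct RT = 1882/5 = 376.4000 ms
Proportion correct = 5/8
IES = 376.4000 / (5/8) = 602.240 ms

602 ms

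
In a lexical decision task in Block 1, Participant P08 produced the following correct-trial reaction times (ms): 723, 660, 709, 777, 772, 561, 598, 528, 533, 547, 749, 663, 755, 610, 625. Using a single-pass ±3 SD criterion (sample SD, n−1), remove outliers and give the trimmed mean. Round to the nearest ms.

n = 15, ΣRT = 9810, M = 654.000
Σ(x−M)² = 112710.00; s = √(112710.00/14) = 89.726
Cutoffs: 654.000 ± 3·89.726 → [384.8, 923.2]
No RTs fall outside the cutoffs; all 15 retained. Mean = 9810/15 = 654.000

654 ms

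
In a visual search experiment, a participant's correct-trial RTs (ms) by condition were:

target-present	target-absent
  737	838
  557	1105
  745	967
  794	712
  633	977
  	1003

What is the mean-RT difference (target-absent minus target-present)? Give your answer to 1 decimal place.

240.5 ms

M(target-present) = 3466/5 = 693.200
M(target-absent) = 5602/6 = 933.667
Difference = 933.667 − 693.200 = 240.467 ms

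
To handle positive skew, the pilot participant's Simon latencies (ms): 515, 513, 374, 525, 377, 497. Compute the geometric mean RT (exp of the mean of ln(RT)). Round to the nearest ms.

ln(RT): 6.2442, 6.2403, 5.9243, 6.2634, 5.9322, 6.2086
Mean ln(RT) = 36.8129/6 = 6.13549
Geometric mean = exp(6.13549) = 461.96 ms

462 ms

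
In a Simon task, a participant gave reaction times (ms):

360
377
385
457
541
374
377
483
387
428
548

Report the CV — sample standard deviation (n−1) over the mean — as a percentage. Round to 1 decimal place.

n = 11, Σ = 4717, M = 428.8182
Σ(x−M)² = 47299.636; s = √(47299.636/10) = 68.7747
CV = 68.7747 / 428.8182 = 0.16038 = 16.038%

16.0%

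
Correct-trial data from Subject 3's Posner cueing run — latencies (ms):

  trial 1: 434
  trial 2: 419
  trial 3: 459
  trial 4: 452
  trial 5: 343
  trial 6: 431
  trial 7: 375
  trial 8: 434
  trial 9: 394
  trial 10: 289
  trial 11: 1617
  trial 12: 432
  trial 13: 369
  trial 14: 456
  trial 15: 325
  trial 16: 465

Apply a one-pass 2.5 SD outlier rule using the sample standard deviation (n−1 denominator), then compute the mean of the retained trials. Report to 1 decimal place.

405.1 ms

n = 16, ΣRT = 7694, M = 480.875
Σ(x−M)² = 1417457.75; s = √(1417457.75/15) = 307.404
Cutoffs: 480.875 ± 2.5·307.404 → [-287.6, 1249.4]
Outside: 1617 → excluded.
Retained (n=15): Σ = 6077, mean = 6077/15 = 405.133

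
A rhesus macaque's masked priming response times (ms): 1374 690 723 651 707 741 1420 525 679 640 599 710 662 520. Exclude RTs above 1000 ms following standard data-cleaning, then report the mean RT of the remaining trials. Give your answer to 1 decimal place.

Excluded: 1374, 1420
Retained (n=12): Σ = 7847
Mean = 7847/12 = 653.9167

653.9 ms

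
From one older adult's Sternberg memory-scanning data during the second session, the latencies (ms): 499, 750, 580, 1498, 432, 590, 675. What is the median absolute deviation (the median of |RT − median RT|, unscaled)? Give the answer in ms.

Sorted: 432, 499, 580, 590, 675, 750, 1498 → median = 590
|x − 590|: 91, 160, 10, 908, 158, 0, 85
Sorted deviations: 0, 10, 85, 91, 158, 160, 908 → MAD = 91

91 ms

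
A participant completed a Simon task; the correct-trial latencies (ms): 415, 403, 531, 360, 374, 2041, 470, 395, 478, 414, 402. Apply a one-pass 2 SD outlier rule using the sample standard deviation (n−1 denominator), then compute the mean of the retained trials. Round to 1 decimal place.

424.2 ms

n = 11, ΣRT = 6283, M = 571.182
Σ(x−M)² = 2401425.64; s = √(2401425.64/10) = 490.043
Cutoffs: 571.182 ± 2·490.043 → [-408.9, 1551.3]
Outside: 2041 → excluded.
Retained (n=10): Σ = 4242, mean = 4242/10 = 424.200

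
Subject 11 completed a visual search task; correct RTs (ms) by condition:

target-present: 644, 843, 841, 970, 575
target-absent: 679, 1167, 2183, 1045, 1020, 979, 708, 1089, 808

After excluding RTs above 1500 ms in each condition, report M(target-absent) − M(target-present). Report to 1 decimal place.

target-absent: exclude 2183
M(target-present) = 3873/5 = 774.600
M(target-absent) = 7495/8 = 936.875
Difference = 936.875 − 774.600 = 162.275 ms

162.3 ms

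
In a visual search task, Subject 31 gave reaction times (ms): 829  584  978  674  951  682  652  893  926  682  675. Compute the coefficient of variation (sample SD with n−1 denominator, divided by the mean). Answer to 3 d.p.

n = 11, Σ = 8526, M = 775.0909
Σ(x−M)² = 200934.909; s = √(200934.909/10) = 141.7515
CV = 141.7515 / 775.0909 = 0.18288

0.183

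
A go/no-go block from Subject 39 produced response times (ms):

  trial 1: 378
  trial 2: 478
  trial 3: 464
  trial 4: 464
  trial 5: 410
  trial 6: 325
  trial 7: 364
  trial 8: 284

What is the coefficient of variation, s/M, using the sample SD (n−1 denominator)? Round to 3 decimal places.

0.179

n = 8, Σ = 3167, M = 395.8750
Σ(x−M)² = 35100.875; s = √(35100.875/7) = 70.8125
CV = 70.8125 / 395.8750 = 0.17888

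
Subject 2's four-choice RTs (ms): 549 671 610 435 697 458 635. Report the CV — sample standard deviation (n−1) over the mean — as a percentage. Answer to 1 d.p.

n = 7, Σ = 4055, M = 579.2857
Σ(x−M)² = 62761.429; s = √(62761.429/6) = 102.2753
CV = 102.2753 / 579.2857 = 0.17655 = 17.655%

17.7%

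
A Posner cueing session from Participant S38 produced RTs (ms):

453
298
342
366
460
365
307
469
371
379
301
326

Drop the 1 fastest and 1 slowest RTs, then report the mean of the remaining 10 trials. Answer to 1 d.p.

Sorted: 298, 301, 307, 326, 342, 365, 366, 371, 379, 453, 460, 469
Drop lowest 1 (298) and highest 1 (469)
Remaining (n=10): Σ = 3670, mean = 3670/10 = 367.000

367.0 ms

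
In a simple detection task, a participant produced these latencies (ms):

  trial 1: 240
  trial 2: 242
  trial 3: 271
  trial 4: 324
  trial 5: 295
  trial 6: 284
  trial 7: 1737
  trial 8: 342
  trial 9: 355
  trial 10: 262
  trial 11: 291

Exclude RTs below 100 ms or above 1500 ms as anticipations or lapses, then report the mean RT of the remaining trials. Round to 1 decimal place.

290.6 ms

Excluded: 1737
Retained (n=10): Σ = 2906
Mean = 2906/10 = 290.6000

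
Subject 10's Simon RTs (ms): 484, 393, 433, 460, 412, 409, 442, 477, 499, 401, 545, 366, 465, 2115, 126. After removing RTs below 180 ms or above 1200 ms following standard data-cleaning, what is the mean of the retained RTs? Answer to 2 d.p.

445.08 ms

Excluded: 126, 2115
Retained (n=13): Σ = 5786
Mean = 5786/13 = 445.0769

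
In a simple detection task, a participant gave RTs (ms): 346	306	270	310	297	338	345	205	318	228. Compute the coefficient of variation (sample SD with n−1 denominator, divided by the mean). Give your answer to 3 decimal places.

0.163

n = 10, Σ = 2963, M = 296.3000
Σ(x−M)² = 21026.100; s = √(21026.100/9) = 48.3346
CV = 48.3346 / 296.3000 = 0.16313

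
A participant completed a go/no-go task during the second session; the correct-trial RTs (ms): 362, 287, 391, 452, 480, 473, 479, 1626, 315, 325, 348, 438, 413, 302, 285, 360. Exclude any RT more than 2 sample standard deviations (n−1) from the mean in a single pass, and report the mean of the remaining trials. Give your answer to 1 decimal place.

n = 16, ΣRT = 7336, M = 458.500
Σ(x−M)² = 1524884.00; s = √(1524884.00/15) = 318.840
Cutoffs: 458.500 ± 2·318.840 → [-179.2, 1096.2]
Outside: 1626 → excluded.
Retained (n=15): Σ = 5710, mean = 5710/15 = 380.667

380.7 ms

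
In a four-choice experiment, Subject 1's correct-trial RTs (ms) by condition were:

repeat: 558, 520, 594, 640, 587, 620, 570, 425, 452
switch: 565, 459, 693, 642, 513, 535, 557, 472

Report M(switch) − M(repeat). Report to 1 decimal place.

M(repeat) = 4966/9 = 551.778
M(switch) = 4436/8 = 554.500
Difference = 554.500 − 551.778 = 2.722 ms

2.7 ms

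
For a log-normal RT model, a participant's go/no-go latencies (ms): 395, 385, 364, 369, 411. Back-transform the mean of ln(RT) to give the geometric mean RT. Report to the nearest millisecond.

384 ms

ln(RT): 5.9789, 5.9532, 5.8972, 5.9108, 6.0186
Mean ln(RT) = 29.7587/5 = 5.95173
Geometric mean = exp(5.95173) = 384.42 ms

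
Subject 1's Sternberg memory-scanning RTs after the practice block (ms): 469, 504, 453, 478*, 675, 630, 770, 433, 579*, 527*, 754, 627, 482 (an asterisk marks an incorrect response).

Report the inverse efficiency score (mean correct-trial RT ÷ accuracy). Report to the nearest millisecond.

754 ms

Correct trials (n=10): 469, 504, 453, 675, 630, 770, 433, 754, 627, 482
Mean correct RT = 5797/10 = 579.7000 ms
Proportion correct = 10/13
IES = 579.7000 / (10/13) = 753.610 ms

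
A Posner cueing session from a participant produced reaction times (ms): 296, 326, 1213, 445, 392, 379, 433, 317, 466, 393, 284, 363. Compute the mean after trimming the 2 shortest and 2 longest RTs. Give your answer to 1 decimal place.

381.0 ms

Sorted: 284, 296, 317, 326, 363, 379, 392, 393, 433, 445, 466, 1213
Drop lowest 2 (284, 296) and highest 2 (466, 1213)
Remaining (n=8): Σ = 3048, mean = 3048/8 = 381.000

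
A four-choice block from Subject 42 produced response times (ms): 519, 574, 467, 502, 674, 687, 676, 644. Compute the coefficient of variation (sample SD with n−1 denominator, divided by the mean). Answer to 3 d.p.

n = 8, Σ = 4743, M = 592.8750
Σ(x−M)² = 54880.875; s = √(54880.875/7) = 88.5445
CV = 88.5445 / 592.8750 = 0.14935

0.149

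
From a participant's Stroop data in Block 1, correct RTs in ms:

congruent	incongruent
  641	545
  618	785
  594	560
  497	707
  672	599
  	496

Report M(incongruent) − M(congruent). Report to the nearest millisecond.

11 ms

M(congruent) = 3022/5 = 604.400
M(incongruent) = 3692/6 = 615.333
Difference = 615.333 − 604.400 = 10.933 ms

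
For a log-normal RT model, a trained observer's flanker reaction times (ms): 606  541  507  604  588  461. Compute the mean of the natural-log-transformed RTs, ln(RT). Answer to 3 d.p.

ln(RT): 6.4069, 6.2934, 6.2285, 6.4036, 6.3767, 6.1334
Σ ln(RT) = 37.8425
Mean = 37.8425/6 = 6.30708

6.307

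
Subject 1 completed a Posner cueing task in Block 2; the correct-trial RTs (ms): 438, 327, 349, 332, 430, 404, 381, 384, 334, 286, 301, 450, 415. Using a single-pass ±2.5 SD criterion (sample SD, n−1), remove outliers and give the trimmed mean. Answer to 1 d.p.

371.6 ms

n = 13, ΣRT = 4831, M = 371.615
Σ(x−M)² = 34935.08; s = √(34935.08/12) = 53.956
Cutoffs: 371.615 ± 2.5·53.956 → [236.7, 506.5]
No RTs fall outside the cutoffs; all 13 retained. Mean = 4831/13 = 371.615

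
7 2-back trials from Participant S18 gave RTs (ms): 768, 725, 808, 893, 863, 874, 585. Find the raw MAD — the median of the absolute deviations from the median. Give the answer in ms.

Sorted: 585, 725, 768, 808, 863, 874, 893 → median = 808
|x − 808|: 40, 83, 0, 85, 55, 66, 223
Sorted deviations: 0, 40, 55, 66, 83, 85, 223 → MAD = 66

66 ms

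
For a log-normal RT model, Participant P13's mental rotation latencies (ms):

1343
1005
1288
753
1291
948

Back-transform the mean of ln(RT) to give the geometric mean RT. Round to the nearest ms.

1082 ms

ln(RT): 7.2027, 6.9127, 7.1608, 6.6241, 7.1632, 6.8544
Mean ln(RT) = 41.9178/6 = 6.98631
Geometric mean = exp(6.98631) = 1081.72 ms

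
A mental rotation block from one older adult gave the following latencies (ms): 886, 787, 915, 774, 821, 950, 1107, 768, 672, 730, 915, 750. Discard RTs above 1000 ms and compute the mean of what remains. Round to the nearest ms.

Excluded: 1107
Retained (n=11): Σ = 8968
Mean = 8968/11 = 815.2727

815 ms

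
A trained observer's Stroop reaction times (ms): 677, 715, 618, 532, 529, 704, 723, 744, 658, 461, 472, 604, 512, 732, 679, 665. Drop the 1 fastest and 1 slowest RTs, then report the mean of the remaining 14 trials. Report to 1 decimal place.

Sorted: 461, 472, 512, 529, 532, 604, 618, 658, 665, 677, 679, 704, 715, 723, 732, 744
Drop lowest 1 (461) and highest 1 (744)
Remaining (n=14): Σ = 8820, mean = 8820/14 = 630.000

630.0 ms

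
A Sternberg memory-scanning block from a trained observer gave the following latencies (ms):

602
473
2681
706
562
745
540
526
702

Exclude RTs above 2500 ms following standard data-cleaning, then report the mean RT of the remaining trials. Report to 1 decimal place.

607.0 ms

Excluded: 2681
Retained (n=8): Σ = 4856
Mean = 4856/8 = 607.0000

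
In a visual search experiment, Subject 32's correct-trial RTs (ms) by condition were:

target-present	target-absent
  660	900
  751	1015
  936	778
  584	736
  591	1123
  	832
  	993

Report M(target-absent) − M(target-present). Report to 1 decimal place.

M(target-present) = 3522/5 = 704.400
M(target-absent) = 6377/7 = 911.000
Difference = 911.000 − 704.400 = 206.600 ms

206.6 ms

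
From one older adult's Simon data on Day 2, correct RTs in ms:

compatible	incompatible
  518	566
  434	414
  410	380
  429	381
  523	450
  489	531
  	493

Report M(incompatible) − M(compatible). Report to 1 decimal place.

M(compatible) = 2803/6 = 467.167
M(incompatible) = 3215/7 = 459.286
Difference = 459.286 − 467.167 = -7.881 ms

-7.9 ms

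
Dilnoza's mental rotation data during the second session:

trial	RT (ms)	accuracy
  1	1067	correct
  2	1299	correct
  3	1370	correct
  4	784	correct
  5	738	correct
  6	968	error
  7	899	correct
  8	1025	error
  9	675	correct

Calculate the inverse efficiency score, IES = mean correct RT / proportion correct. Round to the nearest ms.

Correct trials (n=7): 1067, 1299, 1370, 784, 738, 899, 675
Mean correct RT = 6832/7 = 976.0000 ms
Proportion correct = 7/9
IES = 976.0000 / (7/9) = 1254.857 ms

1255 ms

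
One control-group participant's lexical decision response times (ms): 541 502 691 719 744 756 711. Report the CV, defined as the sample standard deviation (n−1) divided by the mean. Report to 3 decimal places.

n = 7, Σ = 4664, M = 666.2857
Σ(x−M)² = 62163.429; s = √(62163.429/6) = 101.7869
CV = 101.7869 / 666.2857 = 0.15277

0.153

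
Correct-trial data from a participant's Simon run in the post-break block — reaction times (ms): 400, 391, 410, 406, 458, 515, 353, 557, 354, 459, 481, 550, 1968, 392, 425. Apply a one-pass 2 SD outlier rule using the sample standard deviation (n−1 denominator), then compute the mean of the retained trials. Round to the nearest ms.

439 ms

n = 15, ΣRT = 8119, M = 541.267
Σ(x−M)² = 2238290.93; s = √(2238290.93/14) = 399.847
Cutoffs: 541.267 ± 2·399.847 → [-258.4, 1341.0]
Outside: 1968 → excluded.
Retained (n=14): Σ = 6151, mean = 6151/14 = 439.357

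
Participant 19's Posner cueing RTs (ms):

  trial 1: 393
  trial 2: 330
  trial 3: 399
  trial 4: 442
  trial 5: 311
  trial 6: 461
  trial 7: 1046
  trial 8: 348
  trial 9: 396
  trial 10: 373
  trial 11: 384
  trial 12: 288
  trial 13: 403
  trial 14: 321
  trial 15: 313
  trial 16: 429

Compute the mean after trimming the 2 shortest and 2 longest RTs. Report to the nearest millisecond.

Sorted: 288, 311, 313, 321, 330, 348, 373, 384, 393, 396, 399, 403, 429, 442, 461, 1046
Drop lowest 2 (288, 311) and highest 2 (461, 1046)
Remaining (n=12): Σ = 4531, mean = 4531/12 = 377.583

378 ms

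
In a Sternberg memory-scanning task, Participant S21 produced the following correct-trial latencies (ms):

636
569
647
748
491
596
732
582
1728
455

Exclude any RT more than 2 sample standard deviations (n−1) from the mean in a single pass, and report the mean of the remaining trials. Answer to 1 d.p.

606.2 ms

n = 10, ΣRT = 7184, M = 718.400
Σ(x−M)² = 1209238.40; s = √(1209238.40/9) = 366.551
Cutoffs: 718.400 ± 2·366.551 → [-14.7, 1451.5]
Outside: 1728 → excluded.
Retained (n=9): Σ = 5456, mean = 5456/9 = 606.222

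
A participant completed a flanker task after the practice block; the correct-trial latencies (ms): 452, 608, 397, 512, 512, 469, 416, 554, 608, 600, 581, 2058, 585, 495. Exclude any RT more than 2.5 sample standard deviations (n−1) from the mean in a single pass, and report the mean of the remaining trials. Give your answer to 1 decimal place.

n = 14, ΣRT = 8847, M = 631.929
Σ(x−M)² = 2254964.93; s = √(2254964.93/13) = 416.484
Cutoffs: 631.929 ± 2.5·416.484 → [-409.3, 1673.1]
Outside: 2058 → excluded.
Retained (n=13): Σ = 6789, mean = 6789/13 = 522.231

522.2 ms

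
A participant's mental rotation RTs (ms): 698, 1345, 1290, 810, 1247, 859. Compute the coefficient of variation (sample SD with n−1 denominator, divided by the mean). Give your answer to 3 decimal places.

0.272

n = 6, Σ = 6249, M = 1041.5000
Σ(x−M)² = 400985.500; s = √(400985.500/5) = 283.1909
CV = 283.1909 / 1041.5000 = 0.27191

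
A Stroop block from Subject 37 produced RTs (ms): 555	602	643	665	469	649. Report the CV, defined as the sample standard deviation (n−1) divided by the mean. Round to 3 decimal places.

0.124

n = 6, Σ = 3583, M = 597.1667
Σ(x−M)² = 27616.833; s = √(27616.833/5) = 74.3194
CV = 74.3194 / 597.1667 = 0.12445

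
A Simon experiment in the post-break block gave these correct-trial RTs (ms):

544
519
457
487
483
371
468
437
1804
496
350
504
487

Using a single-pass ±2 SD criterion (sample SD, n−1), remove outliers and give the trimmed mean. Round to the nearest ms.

n = 13, ΣRT = 7407, M = 569.769
Σ(x−M)² = 1686074.31; s = √(1686074.31/12) = 374.842
Cutoffs: 569.769 ± 2·374.842 → [-179.9, 1319.5]
Outside: 1804 → excluded.
Retained (n=12): Σ = 5603, mean = 5603/12 = 466.917

467 ms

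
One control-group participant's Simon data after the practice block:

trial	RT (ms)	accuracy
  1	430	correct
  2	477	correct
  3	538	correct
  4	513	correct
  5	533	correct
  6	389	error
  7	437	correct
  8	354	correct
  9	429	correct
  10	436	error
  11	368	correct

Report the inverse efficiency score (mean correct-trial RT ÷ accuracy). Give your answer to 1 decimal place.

553.9 ms

Correct trials (n=9): 430, 477, 538, 513, 533, 437, 354, 429, 368
Mean correct RT = 4079/9 = 453.2222 ms
Proportion correct = 9/11
IES = 453.2222 / (9/11) = 553.938 ms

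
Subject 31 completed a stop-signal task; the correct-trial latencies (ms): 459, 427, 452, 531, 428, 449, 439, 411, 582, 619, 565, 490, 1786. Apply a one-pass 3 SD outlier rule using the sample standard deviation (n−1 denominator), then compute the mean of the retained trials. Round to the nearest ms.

488 ms

n = 13, ΣRT = 7638, M = 587.538
Σ(x−M)² = 1609089.23; s = √(1609089.23/12) = 366.184
Cutoffs: 587.538 ± 3·366.184 → [-511.0, 1686.1]
Outside: 1786 → excluded.
Retained (n=12): Σ = 5852, mean = 5852/12 = 487.667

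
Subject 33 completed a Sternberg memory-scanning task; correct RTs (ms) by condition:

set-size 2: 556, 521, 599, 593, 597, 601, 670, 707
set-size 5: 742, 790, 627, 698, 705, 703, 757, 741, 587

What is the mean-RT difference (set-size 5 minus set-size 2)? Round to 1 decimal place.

M(set-size 2) = 4844/8 = 605.500
M(set-size 5) = 6350/9 = 705.556
Difference = 705.556 − 605.500 = 100.056 ms

100.1 ms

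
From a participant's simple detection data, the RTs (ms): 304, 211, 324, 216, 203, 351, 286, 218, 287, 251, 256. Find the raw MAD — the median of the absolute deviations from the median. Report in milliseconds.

Sorted: 203, 211, 216, 218, 251, 256, 286, 287, 304, 324, 351 → median = 256
|x − 256|: 48, 45, 68, 40, 53, 95, 30, 38, 31, 5, 0
Sorted deviations: 0, 5, 30, 31, 38, 40, 45, 48, 53, 68, 95 → MAD = 40

40 ms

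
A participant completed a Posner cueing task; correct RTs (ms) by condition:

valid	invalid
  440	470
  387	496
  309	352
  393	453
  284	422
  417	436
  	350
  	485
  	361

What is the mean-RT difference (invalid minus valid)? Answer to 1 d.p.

53.3 ms

M(valid) = 2230/6 = 371.667
M(invalid) = 3825/9 = 425.000
Difference = 425.000 − 371.667 = 53.333 ms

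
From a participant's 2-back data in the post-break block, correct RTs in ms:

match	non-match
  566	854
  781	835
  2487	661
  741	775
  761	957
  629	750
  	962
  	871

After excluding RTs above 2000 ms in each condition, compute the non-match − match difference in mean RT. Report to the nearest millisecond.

138 ms

match: exclude 2487
M(match) = 3478/5 = 695.600
M(non-match) = 6665/8 = 833.125
Difference = 833.125 − 695.600 = 137.525 ms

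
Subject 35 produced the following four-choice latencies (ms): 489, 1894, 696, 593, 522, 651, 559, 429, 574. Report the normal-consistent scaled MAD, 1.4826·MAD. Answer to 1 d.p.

114.2 ms

Sorted: 429, 489, 522, 559, 574, 593, 651, 696, 1894 → median = 574
|x − 574| sorted: 0, 15, 19, 52, 77, 85, 122, 145, 1320 → MAD = 77
Robust SD ≈ 1.4826 × 77 = 114.160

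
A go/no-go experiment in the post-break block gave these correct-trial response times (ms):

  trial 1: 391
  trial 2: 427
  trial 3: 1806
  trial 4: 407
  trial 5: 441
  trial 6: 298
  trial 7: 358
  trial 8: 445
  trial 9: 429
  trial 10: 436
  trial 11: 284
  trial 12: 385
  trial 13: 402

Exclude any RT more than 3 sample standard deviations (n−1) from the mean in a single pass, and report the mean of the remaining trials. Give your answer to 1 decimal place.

391.9 ms

n = 13, ΣRT = 6509, M = 500.692
Σ(x−M)² = 1877584.77; s = √(1877584.77/12) = 395.557
Cutoffs: 500.692 ± 3·395.557 → [-686.0, 1687.4]
Outside: 1806 → excluded.
Retained (n=12): Σ = 4703, mean = 4703/12 = 391.917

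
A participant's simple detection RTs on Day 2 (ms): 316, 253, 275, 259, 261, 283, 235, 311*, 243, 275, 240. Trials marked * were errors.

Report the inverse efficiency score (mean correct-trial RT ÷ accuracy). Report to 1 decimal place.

290.4 ms

Correct trials (n=10): 316, 253, 275, 259, 261, 283, 235, 243, 275, 240
Mean correct RT = 2640/10 = 264.0000 ms
Proportion correct = 10/11
IES = 264.0000 / (10/11) = 290.400 ms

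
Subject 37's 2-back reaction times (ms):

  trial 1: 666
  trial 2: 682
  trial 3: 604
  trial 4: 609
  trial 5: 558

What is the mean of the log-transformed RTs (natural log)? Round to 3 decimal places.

6.433

ln(RT): 6.5013, 6.5250, 6.4036, 6.4118, 6.3244
Σ ln(RT) = 32.1661
Mean = 32.1661/5 = 6.43321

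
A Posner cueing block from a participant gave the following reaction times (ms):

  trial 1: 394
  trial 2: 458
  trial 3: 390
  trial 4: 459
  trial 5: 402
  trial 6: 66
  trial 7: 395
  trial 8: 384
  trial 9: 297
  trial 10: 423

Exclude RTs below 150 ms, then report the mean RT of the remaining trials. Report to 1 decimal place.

Excluded: 66
Retained (n=9): Σ = 3602
Mean = 3602/9 = 400.2222

400.2 ms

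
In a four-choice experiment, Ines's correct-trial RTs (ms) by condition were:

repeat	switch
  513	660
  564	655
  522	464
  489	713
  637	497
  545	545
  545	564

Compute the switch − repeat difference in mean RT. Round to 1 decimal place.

40.4 ms

M(repeat) = 3815/7 = 545.000
M(switch) = 4098/7 = 585.429
Difference = 585.429 − 545.000 = 40.429 ms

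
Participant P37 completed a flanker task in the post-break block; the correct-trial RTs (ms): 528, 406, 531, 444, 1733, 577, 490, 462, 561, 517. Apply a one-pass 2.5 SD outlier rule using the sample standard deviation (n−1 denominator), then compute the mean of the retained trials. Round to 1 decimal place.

501.8 ms

n = 10, ΣRT = 6249, M = 624.900
Σ(x−M)² = 1389488.90; s = √(1389488.90/9) = 392.922
Cutoffs: 624.900 ± 2.5·392.922 → [-357.4, 1607.2]
Outside: 1733 → excluded.
Retained (n=9): Σ = 4516, mean = 4516/9 = 501.778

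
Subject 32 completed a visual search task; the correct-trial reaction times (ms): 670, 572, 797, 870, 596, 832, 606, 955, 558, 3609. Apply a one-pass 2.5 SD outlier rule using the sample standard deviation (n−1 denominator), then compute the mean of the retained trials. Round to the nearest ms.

n = 10, ΣRT = 10065, M = 1006.500
Σ(x−M)² = 7700716.50; s = √(7700716.50/9) = 925.005
Cutoffs: 1006.500 ± 2.5·925.005 → [-1306.0, 3319.0]
Outside: 3609 → excluded.
Retained (n=9): Σ = 6456, mean = 6456/9 = 717.333

717 ms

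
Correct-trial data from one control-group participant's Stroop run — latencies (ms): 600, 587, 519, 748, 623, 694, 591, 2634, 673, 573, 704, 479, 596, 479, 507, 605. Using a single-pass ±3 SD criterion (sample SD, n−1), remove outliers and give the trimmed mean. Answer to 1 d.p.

598.5 ms

n = 16, ΣRT = 11612, M = 725.750
Σ(x−M)² = 3977073.00; s = √(3977073.00/15) = 514.916
Cutoffs: 725.750 ± 3·514.916 → [-819.0, 2270.5]
Outside: 2634 → excluded.
Retained (n=15): Σ = 8978, mean = 8978/15 = 598.533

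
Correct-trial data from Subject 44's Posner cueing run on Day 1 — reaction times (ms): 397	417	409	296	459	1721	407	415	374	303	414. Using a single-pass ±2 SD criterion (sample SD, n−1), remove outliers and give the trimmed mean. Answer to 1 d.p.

389.1 ms

n = 11, ΣRT = 5612, M = 510.182
Σ(x−M)² = 1636731.64; s = √(1636731.64/10) = 404.565
Cutoffs: 510.182 ± 2·404.565 → [-298.9, 1319.3]
Outside: 1721 → excluded.
Retained (n=10): Σ = 3891, mean = 3891/10 = 389.100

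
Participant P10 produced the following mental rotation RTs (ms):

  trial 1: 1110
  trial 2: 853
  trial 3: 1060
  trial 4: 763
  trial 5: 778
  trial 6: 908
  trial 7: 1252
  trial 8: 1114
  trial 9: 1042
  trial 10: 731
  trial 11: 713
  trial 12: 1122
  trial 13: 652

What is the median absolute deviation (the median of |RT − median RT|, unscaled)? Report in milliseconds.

Sorted: 652, 713, 731, 763, 778, 853, 908, 1042, 1060, 1110, 1114, 1122, 1252 → median = 908
|x − 908|: 202, 55, 152, 145, 130, 0, 344, 206, 134, 177, 195, 214, 256
Sorted deviations: 0, 55, 130, 134, 145, 152, 177, 195, 202, 206, 214, 256, 344 → MAD = 177

177 ms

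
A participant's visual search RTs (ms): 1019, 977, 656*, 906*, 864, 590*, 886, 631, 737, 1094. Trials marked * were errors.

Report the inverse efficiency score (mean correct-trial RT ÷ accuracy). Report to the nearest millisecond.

1267 ms

Correct trials (n=7): 1019, 977, 864, 886, 631, 737, 1094
Mean correct RT = 6208/7 = 886.8571 ms
Proportion correct = 7/10
IES = 886.8571 / (7/10) = 1266.939 ms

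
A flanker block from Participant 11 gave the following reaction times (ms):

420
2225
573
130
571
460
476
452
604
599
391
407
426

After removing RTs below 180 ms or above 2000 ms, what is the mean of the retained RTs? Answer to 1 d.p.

489.0 ms

Excluded: 130, 2225
Retained (n=11): Σ = 5379
Mean = 5379/11 = 489.0000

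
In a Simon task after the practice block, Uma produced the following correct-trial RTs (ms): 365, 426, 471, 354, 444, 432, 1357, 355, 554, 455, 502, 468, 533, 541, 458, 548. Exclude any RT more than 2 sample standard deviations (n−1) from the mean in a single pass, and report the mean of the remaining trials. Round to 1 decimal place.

460.4 ms

n = 16, ΣRT = 8263, M = 516.438
Σ(x−M)² = 817575.94; s = √(817575.94/15) = 233.463
Cutoffs: 516.438 ± 2·233.463 → [49.5, 983.4]
Outside: 1357 → excluded.
Retained (n=15): Σ = 6906, mean = 6906/15 = 460.400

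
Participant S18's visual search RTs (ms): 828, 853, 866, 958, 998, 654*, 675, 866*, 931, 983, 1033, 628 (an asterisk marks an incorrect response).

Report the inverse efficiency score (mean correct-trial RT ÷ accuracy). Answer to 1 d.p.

1050.4 ms

Correct trials (n=10): 828, 853, 866, 958, 998, 675, 931, 983, 1033, 628
Mean correct RT = 8753/10 = 875.3000 ms
Proportion correct = 10/12
IES = 875.3000 / (10/12) = 1050.360 ms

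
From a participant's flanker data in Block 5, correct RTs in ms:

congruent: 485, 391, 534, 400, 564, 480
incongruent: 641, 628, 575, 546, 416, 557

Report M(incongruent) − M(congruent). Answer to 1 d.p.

84.8 ms

M(congruent) = 2854/6 = 475.667
M(incongruent) = 3363/6 = 560.500
Difference = 560.500 − 475.667 = 84.833 ms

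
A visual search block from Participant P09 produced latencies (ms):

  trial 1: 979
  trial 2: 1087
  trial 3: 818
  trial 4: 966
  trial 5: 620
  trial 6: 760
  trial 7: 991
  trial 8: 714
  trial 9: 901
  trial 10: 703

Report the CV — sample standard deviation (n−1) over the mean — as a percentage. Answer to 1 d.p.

17.9%

n = 10, Σ = 8539, M = 853.9000
Σ(x−M)² = 210724.900; s = √(210724.900/9) = 153.0159
CV = 153.0159 / 853.9000 = 0.17920 = 17.920%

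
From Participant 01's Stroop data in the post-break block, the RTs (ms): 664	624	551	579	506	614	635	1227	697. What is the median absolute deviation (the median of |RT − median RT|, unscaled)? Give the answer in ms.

45 ms

Sorted: 506, 551, 579, 614, 624, 635, 664, 697, 1227 → median = 624
|x − 624|: 40, 0, 73, 45, 118, 10, 11, 603, 73
Sorted deviations: 0, 10, 11, 40, 45, 73, 73, 118, 603 → MAD = 45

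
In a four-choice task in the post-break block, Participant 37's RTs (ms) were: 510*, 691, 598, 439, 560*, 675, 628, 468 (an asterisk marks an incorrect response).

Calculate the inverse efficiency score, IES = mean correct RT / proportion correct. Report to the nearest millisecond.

778 ms

Correct trials (n=6): 691, 598, 439, 675, 628, 468
Mean correct RT = 3499/6 = 583.1667 ms
Proportion correct = 6/8
IES = 583.1667 / (6/8) = 777.556 ms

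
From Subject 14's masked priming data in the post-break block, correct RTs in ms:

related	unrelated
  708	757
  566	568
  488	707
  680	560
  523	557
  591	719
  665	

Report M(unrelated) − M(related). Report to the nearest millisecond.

42 ms

M(related) = 4221/7 = 603.000
M(unrelated) = 3868/6 = 644.667
Difference = 644.667 − 603.000 = 41.667 ms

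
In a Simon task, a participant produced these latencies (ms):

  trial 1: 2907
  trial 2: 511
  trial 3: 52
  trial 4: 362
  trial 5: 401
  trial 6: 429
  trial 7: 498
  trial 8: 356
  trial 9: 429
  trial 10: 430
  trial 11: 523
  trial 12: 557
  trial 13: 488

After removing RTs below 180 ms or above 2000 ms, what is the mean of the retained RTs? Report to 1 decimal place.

453.1 ms

Excluded: 52, 2907
Retained (n=11): Σ = 4984
Mean = 4984/11 = 453.0909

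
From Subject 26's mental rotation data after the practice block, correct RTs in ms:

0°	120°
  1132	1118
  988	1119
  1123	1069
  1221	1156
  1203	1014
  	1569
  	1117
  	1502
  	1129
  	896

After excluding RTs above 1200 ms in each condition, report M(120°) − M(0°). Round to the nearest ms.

0°: exclude 1221, 1203
120°: exclude 1569, 1502
M(0°) = 3243/3 = 1081.000
M(120°) = 8618/8 = 1077.250
Difference = 1077.250 − 1081.000 = -3.750 ms

-4 ms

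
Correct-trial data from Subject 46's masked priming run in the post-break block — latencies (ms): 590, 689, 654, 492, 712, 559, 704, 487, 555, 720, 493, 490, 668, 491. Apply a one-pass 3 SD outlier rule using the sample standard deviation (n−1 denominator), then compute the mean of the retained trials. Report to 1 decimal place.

593.1 ms

n = 14, ΣRT = 8304, M = 593.143
Σ(x−M)² = 116231.71; s = √(116231.71/13) = 94.556
Cutoffs: 593.143 ± 3·94.556 → [309.5, 876.8]
No RTs fall outside the cutoffs; all 14 retained. Mean = 8304/14 = 593.143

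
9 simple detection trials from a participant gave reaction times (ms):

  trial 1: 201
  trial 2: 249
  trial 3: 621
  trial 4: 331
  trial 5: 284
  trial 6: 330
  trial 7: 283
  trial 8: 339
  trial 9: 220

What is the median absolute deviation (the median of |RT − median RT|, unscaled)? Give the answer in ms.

47 ms

Sorted: 201, 220, 249, 283, 284, 330, 331, 339, 621 → median = 284
|x − 284|: 83, 35, 337, 47, 0, 46, 1, 55, 64
Sorted deviations: 0, 1, 35, 46, 47, 55, 64, 83, 337 → MAD = 47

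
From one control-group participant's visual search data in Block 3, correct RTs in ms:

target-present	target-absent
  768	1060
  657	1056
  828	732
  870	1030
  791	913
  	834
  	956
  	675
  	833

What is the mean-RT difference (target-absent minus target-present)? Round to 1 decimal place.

116.0 ms

M(target-present) = 3914/5 = 782.800
M(target-absent) = 8089/9 = 898.778
Difference = 898.778 − 782.800 = 115.978 ms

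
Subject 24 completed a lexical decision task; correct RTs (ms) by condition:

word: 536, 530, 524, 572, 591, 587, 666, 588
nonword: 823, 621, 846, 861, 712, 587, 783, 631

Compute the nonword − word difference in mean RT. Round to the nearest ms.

M(word) = 4594/8 = 574.250
M(nonword) = 5864/8 = 733.000
Difference = 733.000 − 574.250 = 158.750 ms

159 ms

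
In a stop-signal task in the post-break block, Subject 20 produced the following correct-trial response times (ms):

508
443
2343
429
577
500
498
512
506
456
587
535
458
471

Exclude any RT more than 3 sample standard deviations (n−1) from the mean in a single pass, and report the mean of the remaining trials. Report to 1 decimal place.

n = 14, ΣRT = 8823, M = 630.214
Σ(x−M)² = 3187070.36; s = √(3187070.36/13) = 495.136
Cutoffs: 630.214 ± 3·495.136 → [-855.2, 2115.6]
Outside: 2343 → excluded.
Retained (n=13): Σ = 6480, mean = 6480/13 = 498.462

498.5 ms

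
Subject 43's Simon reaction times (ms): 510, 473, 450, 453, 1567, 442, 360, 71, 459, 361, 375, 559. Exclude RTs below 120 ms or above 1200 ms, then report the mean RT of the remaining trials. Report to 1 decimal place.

Excluded: 71, 1567
Retained (n=10): Σ = 4442
Mean = 4442/10 = 444.2000

444.2 ms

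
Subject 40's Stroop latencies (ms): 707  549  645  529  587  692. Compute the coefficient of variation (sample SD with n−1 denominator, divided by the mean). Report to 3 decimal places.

n = 6, Σ = 3709, M = 618.1667
Σ(x−M)² = 27768.833; s = √(27768.833/5) = 74.5236
CV = 74.5236 / 618.1667 = 0.12056

0.121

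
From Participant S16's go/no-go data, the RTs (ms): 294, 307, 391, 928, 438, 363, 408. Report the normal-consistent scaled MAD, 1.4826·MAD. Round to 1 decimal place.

69.7 ms

Sorted: 294, 307, 363, 391, 408, 438, 928 → median = 391
|x − 391| sorted: 0, 17, 28, 47, 84, 97, 537 → MAD = 47
Robust SD ≈ 1.4826 × 47 = 69.682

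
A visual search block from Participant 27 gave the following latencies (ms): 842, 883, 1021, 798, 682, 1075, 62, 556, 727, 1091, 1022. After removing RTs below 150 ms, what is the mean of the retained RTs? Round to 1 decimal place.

869.7 ms

Excluded: 62
Retained (n=10): Σ = 8697
Mean = 8697/10 = 869.7000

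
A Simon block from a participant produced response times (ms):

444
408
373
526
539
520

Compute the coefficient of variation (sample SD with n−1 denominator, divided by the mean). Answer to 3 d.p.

0.149

n = 6, Σ = 2810, M = 468.3333
Σ(x−M)² = 24309.333; s = √(24309.333/5) = 69.7271
CV = 69.7271 / 468.3333 = 0.14888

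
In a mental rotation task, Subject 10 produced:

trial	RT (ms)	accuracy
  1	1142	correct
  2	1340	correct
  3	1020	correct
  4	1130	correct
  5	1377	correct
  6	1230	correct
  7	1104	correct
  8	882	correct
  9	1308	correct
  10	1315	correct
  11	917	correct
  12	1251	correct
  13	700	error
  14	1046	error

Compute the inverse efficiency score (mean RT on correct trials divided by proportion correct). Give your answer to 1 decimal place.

1362.7 ms

Correct trials (n=12): 1142, 1340, 1020, 1130, 1377, 1230, 1104, 882, 1308, 1315, 917, 1251
Mean correct RT = 14016/12 = 1168.0000 ms
Proportion correct = 12/14
IES = 1168.0000 / (12/14) = 1362.667 ms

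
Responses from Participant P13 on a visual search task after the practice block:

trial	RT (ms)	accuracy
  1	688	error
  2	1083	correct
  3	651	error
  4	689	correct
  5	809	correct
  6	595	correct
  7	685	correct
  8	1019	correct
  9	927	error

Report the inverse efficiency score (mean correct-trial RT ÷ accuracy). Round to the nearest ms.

1220 ms

Correct trials (n=6): 1083, 689, 809, 595, 685, 1019
Mean correct RT = 4880/6 = 813.3333 ms
Proportion correct = 6/9
IES = 813.3333 / (6/9) = 1220.000 ms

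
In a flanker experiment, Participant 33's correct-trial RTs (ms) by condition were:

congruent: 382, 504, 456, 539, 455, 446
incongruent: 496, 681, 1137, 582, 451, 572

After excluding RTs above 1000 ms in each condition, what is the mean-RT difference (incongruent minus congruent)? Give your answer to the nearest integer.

incongruent: exclude 1137
M(congruent) = 2782/6 = 463.667
M(incongruent) = 2782/5 = 556.400
Difference = 556.400 − 463.667 = 92.733 ms

93 ms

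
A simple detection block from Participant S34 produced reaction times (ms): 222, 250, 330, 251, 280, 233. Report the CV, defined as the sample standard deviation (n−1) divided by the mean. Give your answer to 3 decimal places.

0.150

n = 6, Σ = 1566, M = 261.0000
Σ(x−M)² = 7648.000; s = √(7648.000/5) = 39.1101
CV = 39.1101 / 261.0000 = 0.14985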